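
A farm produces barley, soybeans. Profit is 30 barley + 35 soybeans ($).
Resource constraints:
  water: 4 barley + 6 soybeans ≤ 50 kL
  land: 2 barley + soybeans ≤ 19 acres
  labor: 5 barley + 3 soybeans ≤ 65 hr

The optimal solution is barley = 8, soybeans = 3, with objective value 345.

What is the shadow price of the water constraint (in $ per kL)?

5

At the optimum: water uses 50 of 50 (binding); land uses 19 of 19 (binding); labor uses 49 of 65 (slack = 16).
Since labor is not tight, its dual is 0.
Dual feasibility on the basic columns requires 4·y_water + 2·y_land = 30, 6·y_water + 1·y_land = 35.
→ y_water = 5 and y_land = 5.
Shadow price of water = 5.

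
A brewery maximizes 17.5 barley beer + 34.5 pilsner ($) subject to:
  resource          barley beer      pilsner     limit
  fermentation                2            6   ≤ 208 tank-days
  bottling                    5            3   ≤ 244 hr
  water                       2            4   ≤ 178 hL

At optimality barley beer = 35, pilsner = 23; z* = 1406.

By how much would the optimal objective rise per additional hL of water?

Check each constraint at x*: fermentation 208/208 (tight); bottling 244/244 (tight); water 162/178 (slack 16).
Slack constraints have shadow price 0 (complementary slackness).
The binding rows give the dual system: 2·y_fermentation + 5·y_bottling = 17.5 and 6·y_fermentation + 3·y_bottling = 34.5.
This yields shadow prices y_fermentation = 5, y_bottling = 1.5.
Shadow price of water = 0.

0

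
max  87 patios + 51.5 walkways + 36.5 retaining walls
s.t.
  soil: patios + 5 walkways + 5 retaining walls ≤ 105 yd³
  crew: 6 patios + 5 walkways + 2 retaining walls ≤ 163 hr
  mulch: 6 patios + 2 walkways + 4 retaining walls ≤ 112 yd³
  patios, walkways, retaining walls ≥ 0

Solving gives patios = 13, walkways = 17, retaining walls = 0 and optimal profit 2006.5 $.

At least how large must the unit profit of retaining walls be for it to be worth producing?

At the optimum: soil uses 98 of 105 (slack = 7); crew uses 163 of 163 (binding); mulch uses 112 of 112 (binding).
Since soil is not tight, its dual is 0.
Dual feasibility on the basic columns requires 6·y_crew + 6·y_mulch = 87, 5·y_crew + 2·y_mulch = 51.5.
This yields shadow prices y_crew = 7.5, y_mulch = 7.
retaining walls enters the basis when its profit ≥ yᵀa₃ = 7.5·2 + 7·4 = 43.

43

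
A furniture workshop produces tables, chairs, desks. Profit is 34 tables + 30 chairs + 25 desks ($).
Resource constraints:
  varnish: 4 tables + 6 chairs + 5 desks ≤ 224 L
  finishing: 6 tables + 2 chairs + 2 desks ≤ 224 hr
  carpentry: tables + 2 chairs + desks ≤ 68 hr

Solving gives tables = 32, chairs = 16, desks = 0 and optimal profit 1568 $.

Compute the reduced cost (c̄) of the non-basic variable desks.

Check each constraint at x*: varnish 224/224 (tight); finishing 224/224 (tight); carpentry 64/68 (slack 4).
Since carpentry is not tight, its dual is 0.
Dual feasibility on the basic columns requires 4·y_varnish + 6·y_finishing = 34, 6·y_varnish + 2·y_finishing = 30.
Solving: y_varnish = 4, y_finishing = 3.
Reduced cost of desks: c₃ − yᵀa₃ = 25 − (4·5 + 3·2) = 25 − 26 = -1.

-1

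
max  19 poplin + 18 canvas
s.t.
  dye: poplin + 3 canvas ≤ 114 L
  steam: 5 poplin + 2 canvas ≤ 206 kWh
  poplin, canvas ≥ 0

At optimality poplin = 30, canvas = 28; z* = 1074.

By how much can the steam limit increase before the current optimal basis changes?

364

Binding constraints: dye, steam. The basis is B = [[1,3],[5,2]] with det -13.
Per unit increase in steam, x* moves by d = (0.2308, -0.0769).
The basis stays optimal until canvas reaches 0; allowable increase = 364 kWh.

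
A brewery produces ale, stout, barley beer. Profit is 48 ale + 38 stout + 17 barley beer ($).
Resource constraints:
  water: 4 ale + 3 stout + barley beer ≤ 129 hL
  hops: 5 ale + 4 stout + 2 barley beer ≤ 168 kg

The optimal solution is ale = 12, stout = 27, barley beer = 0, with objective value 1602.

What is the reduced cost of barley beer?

Check each constraint at x*: water 129/129 (tight); hops 168/168 (tight).
Dual feasibility on the basic columns requires 4·y_water + 5·y_hops = 48, 3·y_water + 4·y_hops = 38.
Solving: y_water = 2, y_hops = 8.
Reduced cost of barley beer: c₃ − yᵀa₃ = 17 − (2·1 + 8·2) = 17 − 18 = -1.

-1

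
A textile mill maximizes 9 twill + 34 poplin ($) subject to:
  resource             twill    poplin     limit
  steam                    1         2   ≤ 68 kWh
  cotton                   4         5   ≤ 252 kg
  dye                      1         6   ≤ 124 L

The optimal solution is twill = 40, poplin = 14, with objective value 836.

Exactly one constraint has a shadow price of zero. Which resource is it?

cotton

steam: 68/68 (binding)
cotton: 230/252 (slack 22)
dye: 124/124 (binding)
By complementary slackness, a constraint with positive slack has shadow price 0 → cotton.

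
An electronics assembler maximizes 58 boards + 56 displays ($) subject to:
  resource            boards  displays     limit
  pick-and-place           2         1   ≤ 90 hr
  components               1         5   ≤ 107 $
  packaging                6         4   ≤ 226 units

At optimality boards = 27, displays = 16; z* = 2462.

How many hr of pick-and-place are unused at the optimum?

20

pick-and-place used = 2·27 + 1·16 = 70; slack = 90 − 70 = 20.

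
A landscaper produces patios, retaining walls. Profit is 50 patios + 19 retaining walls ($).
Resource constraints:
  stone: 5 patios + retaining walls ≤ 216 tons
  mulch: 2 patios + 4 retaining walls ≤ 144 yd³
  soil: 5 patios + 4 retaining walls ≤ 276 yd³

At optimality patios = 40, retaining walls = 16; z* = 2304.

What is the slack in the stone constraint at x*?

0

stone used = 5·40 + 1·16 = 216; slack = 216 − 216 = 0.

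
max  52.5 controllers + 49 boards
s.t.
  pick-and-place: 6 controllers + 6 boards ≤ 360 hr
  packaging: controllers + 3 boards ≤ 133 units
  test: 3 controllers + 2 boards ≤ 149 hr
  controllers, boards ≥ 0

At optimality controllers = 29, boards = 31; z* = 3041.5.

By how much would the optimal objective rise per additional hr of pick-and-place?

7

Binding: pick-and-place and test. Non-binding: packaging (11 unused).
Slack constraints have shadow price 0 (complementary slackness).
From A_Bᵀ y = c: 6·y_pick-and-place + 3·y_test = 52.5; 6·y_pick-and-place + 2·y_test = 49.
This yields shadow prices y_pick-and-place = 7, y_test = 3.5.
Shadow price of pick-and-place = 7.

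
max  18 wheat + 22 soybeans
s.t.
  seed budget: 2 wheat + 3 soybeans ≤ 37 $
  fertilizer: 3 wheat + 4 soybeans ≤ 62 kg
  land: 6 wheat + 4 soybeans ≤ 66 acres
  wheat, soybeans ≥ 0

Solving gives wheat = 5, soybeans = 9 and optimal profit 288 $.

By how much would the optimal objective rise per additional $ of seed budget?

Binding: seed budget and land. Non-binding: fertilizer (11 unused).
Slack constraints have shadow price 0 (complementary slackness).
The binding rows give the dual system: 2·y_seed budget + 6·y_land = 18 and 3·y_seed budget + 4·y_land = 22.
This yields shadow prices y_seed budget = 6, y_land = 1.
Shadow price of seed budget = 6.

6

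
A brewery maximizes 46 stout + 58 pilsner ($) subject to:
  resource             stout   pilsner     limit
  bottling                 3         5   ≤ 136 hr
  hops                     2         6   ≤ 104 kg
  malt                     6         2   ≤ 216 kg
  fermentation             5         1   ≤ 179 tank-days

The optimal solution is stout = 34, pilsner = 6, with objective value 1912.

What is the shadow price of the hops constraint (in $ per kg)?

8

At the optimum: bottling uses 132 of 136 (slack = 4); hops uses 104 of 104 (binding); malt uses 216 of 216 (binding); fermentation uses 176 of 179 (slack = 3).
Since bottling, fermentation are not tight, their duals are 0.
From A_Bᵀ y = c: 2·y_hops + 6·y_malt = 46; 6·y_hops + 2·y_malt = 58.
This yields shadow prices y_hops = 8, y_malt = 5.
Shadow price of hops = 8.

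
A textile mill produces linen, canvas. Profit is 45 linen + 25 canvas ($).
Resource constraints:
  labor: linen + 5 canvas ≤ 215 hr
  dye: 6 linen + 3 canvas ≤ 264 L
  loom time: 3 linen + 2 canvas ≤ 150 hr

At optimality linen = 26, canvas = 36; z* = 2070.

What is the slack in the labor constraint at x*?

9

labor used = 1·26 + 5·36 = 206; slack = 215 − 206 = 9.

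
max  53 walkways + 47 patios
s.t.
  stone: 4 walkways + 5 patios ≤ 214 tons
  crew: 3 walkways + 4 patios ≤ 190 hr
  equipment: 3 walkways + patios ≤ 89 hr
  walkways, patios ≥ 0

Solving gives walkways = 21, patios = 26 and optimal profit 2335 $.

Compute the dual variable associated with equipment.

7

Binding: stone and equipment. Non-binding: crew (23 unused).
Since crew is not tight, its dual is 0.
Dual feasibility on the basic columns requires 4·y_stone + 3·y_equipment = 53, 5·y_stone + 1·y_equipment = 47.
Solving: y_stone = 8, y_equipment = 7.
Shadow price of equipment = 7.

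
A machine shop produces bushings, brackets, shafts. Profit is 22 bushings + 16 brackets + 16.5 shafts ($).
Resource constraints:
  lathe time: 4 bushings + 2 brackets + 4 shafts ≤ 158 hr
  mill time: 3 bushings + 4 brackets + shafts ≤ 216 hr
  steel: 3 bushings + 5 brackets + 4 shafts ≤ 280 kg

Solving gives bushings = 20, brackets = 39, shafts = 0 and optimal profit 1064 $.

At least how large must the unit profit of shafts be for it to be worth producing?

18

Binding: lathe time and mill time. Non-binding: steel (25 unused).
Slack constraints have shadow price 0 (complementary slackness).
From A_Bᵀ y = c: 4·y_lathe time + 3·y_mill time = 22; 2·y_lathe time + 4·y_mill time = 16.
Solving: y_lathe time = 4, y_mill time = 2.
shafts enters the basis when its profit ≥ yᵀa₃ = 4·4 + 2·1 = 18.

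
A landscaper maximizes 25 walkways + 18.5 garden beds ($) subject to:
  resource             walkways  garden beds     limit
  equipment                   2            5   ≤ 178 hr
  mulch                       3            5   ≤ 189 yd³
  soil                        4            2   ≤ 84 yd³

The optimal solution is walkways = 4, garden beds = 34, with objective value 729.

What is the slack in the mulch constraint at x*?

mulch used = 3·4 + 5·34 = 182; slack = 189 − 182 = 7.

7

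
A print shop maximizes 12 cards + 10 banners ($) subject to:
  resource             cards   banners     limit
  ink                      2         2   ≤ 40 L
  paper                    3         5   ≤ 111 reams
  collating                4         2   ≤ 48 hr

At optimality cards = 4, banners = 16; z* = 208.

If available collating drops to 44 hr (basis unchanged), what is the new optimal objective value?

204

At the optimum: ink uses 40 of 40 (binding); paper uses 92 of 111 (slack = 19); collating uses 48 of 48 (binding).
By complementary slackness, y = 0 for the non-binding constraint.
Dual feasibility on the basic columns requires 2·y_ink + 4·y_collating = 12, 2·y_ink + 2·y_collating = 10.
→ y_ink = 4 and y_collating = 1.
Δz = y_collating·Δb = 1 × (-4) = -4, so new z* = 208 − 4 = 204.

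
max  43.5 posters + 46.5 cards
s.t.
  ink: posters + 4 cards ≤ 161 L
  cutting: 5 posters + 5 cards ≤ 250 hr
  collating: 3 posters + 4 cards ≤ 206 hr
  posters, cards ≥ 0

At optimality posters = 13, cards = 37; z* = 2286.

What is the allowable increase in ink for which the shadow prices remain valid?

39

Binding constraints: ink, cutting. The basis is B = [[1,4],[5,5]] with det -15.
Per unit increase in ink, x* moves by d = (-0.3333, 0.3333).
The basis stays optimal until posters reaches 0; allowable increase = 39 L.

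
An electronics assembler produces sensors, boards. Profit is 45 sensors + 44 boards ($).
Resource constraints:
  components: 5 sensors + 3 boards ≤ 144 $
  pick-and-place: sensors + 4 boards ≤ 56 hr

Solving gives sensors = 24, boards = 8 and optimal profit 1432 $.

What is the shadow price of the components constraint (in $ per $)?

At the optimum: components uses 144 of 144 (binding); pick-and-place uses 56 of 56 (binding).
From A_Bᵀ y = c: 5·y_components + 1·y_pick-and-place = 45; 3·y_components + 4·y_pick-and-place = 44.
→ y_components = 8 and y_pick-and-place = 5.
Shadow price of components = 8.

8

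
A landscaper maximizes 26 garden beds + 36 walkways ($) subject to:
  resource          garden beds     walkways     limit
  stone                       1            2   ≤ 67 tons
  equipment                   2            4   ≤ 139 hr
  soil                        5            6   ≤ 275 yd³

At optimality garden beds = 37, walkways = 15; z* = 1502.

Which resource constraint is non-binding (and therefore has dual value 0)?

equipment

stone: 67/67 (binding)
equipment: 134/139 (slack 5)
soil: 275/275 (binding)
By complementary slackness, a constraint with positive slack has shadow price 0 → equipment.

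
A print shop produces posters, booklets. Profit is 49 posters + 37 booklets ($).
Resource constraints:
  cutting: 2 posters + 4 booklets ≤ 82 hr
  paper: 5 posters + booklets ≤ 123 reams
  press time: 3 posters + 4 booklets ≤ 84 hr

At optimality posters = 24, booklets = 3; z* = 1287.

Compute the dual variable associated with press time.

8

Binding: paper and press time. Non-binding: cutting (22 unused).
Since cutting is not tight, its dual is 0.
Dual feasibility on the basic columns requires 5·y_paper + 3·y_press time = 49, 1·y_paper + 4·y_press time = 37.
Solving: y_paper = 5, y_press time = 8.
Shadow price of press time = 8.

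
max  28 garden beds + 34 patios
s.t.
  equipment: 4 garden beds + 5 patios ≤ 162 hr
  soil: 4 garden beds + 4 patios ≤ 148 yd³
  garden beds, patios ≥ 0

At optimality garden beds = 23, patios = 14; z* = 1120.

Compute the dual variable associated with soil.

At the optimum: equipment uses 162 of 162 (binding); soil uses 148 of 148 (binding).
The binding rows give the dual system: 4·y_equipment + 4·y_soil = 28 and 5·y_equipment + 4·y_soil = 34.
Solving: y_equipment = 6, y_soil = 1.
Shadow price of soil = 1.

1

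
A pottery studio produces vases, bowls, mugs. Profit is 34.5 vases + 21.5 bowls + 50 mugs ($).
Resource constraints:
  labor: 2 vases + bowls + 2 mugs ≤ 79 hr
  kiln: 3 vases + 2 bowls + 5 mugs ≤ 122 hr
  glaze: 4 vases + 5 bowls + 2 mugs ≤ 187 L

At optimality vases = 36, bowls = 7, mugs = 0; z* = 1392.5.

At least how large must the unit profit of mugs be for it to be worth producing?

51.5

Check each constraint at x*: labor 79/79 (tight); kiln 122/122 (tight); glaze 179/187 (slack 8).
Since glaze is not tight, its dual is 0.
The binding rows give the dual system: 2·y_labor + 3·y_kiln = 34.5 and 1·y_labor + 2·y_kiln = 21.5.
Solving: y_labor = 4.5, y_kiln = 8.5.
mugs enters the basis when its profit ≥ yᵀa₃ = 4.5·2 + 8.5·5 = 51.5.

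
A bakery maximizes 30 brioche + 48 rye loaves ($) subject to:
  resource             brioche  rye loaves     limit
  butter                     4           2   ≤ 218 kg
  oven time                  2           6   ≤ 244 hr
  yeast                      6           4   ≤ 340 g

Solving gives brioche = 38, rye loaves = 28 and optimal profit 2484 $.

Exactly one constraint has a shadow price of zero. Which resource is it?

butter: 208/218 (slack 10)
oven time: 244/244 (binding)
yeast: 340/340 (binding)
By complementary slackness, a constraint with positive slack has shadow price 0 → butter.

butter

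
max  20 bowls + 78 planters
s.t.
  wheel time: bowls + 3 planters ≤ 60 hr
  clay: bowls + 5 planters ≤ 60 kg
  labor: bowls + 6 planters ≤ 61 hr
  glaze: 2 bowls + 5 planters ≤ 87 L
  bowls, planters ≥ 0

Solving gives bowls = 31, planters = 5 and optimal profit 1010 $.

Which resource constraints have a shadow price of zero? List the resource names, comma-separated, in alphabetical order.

clay, wheel time

wheel time: 46/60 (slack 14)
clay: 56/60 (slack 4)
labor: 61/61 (binding)
glaze: 87/87 (binding)
By complementary slackness, a constraint with positive slack has shadow price 0 → clay, wheel time.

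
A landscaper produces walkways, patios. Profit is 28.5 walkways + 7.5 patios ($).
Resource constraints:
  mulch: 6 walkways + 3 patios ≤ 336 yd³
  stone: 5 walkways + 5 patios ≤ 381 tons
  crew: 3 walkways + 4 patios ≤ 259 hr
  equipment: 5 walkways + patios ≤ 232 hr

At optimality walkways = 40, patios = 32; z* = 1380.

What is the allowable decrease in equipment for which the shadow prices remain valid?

Binding constraints: mulch, equipment. The basis is B = [[6,3],[5,1]] with det -9.
Per unit decrease in equipment, x* moves by d = (-0.3333, 0.6667).
The basis stays optimal until crew becomes binding; allowable decrease = 6.6 hr.

6.6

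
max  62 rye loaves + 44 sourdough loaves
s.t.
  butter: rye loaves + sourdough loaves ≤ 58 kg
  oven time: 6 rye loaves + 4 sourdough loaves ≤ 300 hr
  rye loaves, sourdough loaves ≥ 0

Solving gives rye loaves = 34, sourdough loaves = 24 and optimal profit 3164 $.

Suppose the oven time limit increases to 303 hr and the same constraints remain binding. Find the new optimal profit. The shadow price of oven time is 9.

Δb = 3, so new z* = 3164 + (9)·(3) = 3164 + 27 = 3191.

3191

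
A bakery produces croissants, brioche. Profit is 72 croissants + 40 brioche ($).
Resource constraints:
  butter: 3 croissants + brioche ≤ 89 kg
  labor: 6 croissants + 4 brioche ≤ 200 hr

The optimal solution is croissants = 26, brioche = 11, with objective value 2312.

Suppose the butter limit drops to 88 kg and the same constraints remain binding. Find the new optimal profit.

2304

Both butter and labor are binding at x*.
Dual feasibility on the basic columns requires 3·y_butter + 6·y_labor = 72, 1·y_butter + 4·y_labor = 40.
Solving: y_butter = 8, y_labor = 8.
Δz = y_butter·Δb = 8 × (-1) = -8, so new z* = 2312 − 8 = 2304.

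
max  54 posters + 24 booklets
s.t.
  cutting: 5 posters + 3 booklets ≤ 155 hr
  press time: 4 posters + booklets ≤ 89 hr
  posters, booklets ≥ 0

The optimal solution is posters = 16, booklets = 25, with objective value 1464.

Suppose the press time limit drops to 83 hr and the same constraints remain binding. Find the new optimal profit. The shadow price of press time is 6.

1428

Δb = -6, so new z* = 1464 + (6)·(-6) = 1464 − 36 = 1428.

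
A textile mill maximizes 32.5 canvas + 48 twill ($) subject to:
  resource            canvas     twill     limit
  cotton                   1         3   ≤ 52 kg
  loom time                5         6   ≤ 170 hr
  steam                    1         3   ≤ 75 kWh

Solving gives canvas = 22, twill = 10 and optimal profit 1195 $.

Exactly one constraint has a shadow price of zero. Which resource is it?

steam

cotton: 52/52 (binding)
loom time: 170/170 (binding)
steam: 52/75 (slack 23)
By complementary slackness, a constraint with positive slack has shadow price 0 → steam.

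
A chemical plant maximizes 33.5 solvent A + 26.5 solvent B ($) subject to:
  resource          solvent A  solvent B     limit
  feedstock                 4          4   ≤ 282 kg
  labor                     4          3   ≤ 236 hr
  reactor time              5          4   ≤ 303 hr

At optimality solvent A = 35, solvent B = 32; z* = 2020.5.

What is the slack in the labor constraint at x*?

labor used = 4·35 + 3·32 = 236; slack = 236 − 236 = 0.

0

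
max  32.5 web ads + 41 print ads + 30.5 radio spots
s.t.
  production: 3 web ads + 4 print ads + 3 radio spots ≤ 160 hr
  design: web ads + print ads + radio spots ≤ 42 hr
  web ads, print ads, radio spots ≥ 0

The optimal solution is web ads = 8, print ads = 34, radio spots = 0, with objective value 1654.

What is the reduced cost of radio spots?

Both production and design are binding at x*.
From A_Bᵀ y = c: 3·y_production + 1·y_design = 32.5; 4·y_production + 1·y_design = 41.
→ y_production = 8.5 and y_design = 7.
Reduced cost of radio spots: c₃ − yᵀa₃ = 30.5 − (8.5·3 + 7·1) = 30.5 − 32.5 = -2.

-2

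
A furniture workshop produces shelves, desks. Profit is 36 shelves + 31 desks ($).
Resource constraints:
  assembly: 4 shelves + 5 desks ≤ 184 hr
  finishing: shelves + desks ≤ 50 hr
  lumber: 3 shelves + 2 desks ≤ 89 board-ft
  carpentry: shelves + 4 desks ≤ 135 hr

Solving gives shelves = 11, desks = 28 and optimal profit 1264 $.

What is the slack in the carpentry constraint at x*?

12

carpentry used = 1·11 + 4·28 = 123; slack = 135 − 123 = 12.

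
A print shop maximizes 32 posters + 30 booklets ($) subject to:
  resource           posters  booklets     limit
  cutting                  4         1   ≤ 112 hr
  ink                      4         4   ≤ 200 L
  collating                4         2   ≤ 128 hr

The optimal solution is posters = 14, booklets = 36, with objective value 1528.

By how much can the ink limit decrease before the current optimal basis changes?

40

Binding constraints: ink, collating. The basis is B = [[4,4],[4,2]] with det -8.
Per unit decrease in ink, x* moves by d = (0.25, -0.5).
The basis stays optimal until cutting becomes binding; allowable decrease = 40 L.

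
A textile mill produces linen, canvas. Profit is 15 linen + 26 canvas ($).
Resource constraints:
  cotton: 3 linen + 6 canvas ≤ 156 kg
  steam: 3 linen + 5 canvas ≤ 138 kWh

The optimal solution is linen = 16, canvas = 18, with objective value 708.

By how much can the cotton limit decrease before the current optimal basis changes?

18

Binding constraints: cotton, steam. The basis is B = [[3,6],[3,5]] with det -3.
Per unit decrease in cotton, x* moves by d = (1.6667, -1).
The basis stays optimal until canvas reaches 0; allowable decrease = 18 kg.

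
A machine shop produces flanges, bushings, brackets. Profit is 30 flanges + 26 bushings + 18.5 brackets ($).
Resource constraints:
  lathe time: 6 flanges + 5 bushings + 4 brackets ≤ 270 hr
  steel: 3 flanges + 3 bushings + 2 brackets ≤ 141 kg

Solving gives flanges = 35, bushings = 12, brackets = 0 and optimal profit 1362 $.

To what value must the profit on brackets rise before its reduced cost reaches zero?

Check each constraint at x*: lathe time 270/270 (tight); steel 141/141 (tight).
The binding rows give the dual system: 6·y_lathe time + 3·y_steel = 30 and 5·y_lathe time + 3·y_steel = 26.
→ y_lathe time = 4 and y_steel = 2.
brackets enters the basis when its profit ≥ yᵀa₃ = 4·4 + 2·2 = 20.

20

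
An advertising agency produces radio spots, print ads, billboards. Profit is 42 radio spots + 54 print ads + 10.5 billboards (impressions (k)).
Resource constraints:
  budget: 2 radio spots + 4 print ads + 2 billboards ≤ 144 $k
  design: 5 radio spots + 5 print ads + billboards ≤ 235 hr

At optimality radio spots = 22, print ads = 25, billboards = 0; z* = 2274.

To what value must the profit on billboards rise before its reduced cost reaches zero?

Check each constraint at x*: budget 144/144 (tight); design 235/235 (tight).
The binding rows give the dual system: 2·y_budget + 5·y_design = 42 and 4·y_budget + 5·y_design = 54.
→ y_budget = 6 and y_design = 6.
billboards enters the basis when its profit ≥ yᵀa₃ = 6·2 + 6·1 = 18.

18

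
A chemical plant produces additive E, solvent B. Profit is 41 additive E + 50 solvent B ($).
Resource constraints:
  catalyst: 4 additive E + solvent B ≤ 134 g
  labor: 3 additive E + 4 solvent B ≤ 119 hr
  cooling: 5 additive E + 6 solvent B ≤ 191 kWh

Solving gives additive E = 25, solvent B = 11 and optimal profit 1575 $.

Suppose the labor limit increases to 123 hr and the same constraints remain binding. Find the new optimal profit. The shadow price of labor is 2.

1583

Δb = 4, so new z* = 1575 + (2)·(4) = 1575 + 8 = 1583.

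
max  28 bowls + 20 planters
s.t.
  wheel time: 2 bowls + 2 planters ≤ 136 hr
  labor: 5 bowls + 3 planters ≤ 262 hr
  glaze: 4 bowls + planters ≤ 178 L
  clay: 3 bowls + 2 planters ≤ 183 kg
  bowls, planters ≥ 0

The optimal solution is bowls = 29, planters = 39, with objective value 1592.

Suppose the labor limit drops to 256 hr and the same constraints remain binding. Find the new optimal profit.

1568

Binding: wheel time and labor. Non-binding: glaze (23 unused), clay (18 unused).
Slack constraints have shadow price 0 (complementary slackness).
From A_Bᵀ y = c: 2·y_wheel time + 5·y_labor = 28; 2·y_wheel time + 3·y_labor = 20.
Solving: y_wheel time = 4, y_labor = 4.
Δz = y_labor·Δb = 4 × (-6) = -24, so new z* = 1592 − 24 = 1568.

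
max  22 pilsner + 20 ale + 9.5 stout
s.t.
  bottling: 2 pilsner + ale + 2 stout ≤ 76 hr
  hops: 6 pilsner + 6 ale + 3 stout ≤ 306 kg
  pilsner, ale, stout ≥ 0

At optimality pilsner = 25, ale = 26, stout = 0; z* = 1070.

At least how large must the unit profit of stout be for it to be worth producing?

Both bottling and hops are binding at x*.
The binding rows give the dual system: 2·y_bottling + 6·y_hops = 22 and 1·y_bottling + 6·y_hops = 20.
This yields shadow prices y_bottling = 2, y_hops = 3.
stout enters the basis when its profit ≥ yᵀa₃ = 2·2 + 3·3 = 13.

13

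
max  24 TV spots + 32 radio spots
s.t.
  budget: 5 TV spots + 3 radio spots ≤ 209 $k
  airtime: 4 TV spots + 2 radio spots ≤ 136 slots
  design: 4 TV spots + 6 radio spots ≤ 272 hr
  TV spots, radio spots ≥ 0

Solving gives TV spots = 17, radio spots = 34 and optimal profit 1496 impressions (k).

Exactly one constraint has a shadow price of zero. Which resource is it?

budget

budget: 187/209 (slack 22)
airtime: 136/136 (binding)
design: 272/272 (binding)
By complementary slackness, a constraint with positive slack has shadow price 0 → budget.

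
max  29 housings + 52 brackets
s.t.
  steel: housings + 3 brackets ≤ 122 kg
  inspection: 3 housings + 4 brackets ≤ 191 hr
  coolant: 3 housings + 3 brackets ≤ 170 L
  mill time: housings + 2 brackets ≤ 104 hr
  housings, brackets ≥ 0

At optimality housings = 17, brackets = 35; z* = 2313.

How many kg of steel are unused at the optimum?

0

steel used = 1·17 + 3·35 = 122; slack = 122 − 122 = 0.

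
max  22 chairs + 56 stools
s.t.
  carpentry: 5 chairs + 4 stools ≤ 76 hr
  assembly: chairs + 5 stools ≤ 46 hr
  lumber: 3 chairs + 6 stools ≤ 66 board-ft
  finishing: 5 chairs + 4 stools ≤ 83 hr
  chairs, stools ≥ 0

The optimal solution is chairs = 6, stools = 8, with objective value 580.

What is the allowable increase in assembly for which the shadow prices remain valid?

9

Binding constraints: assembly, lumber. The basis is B = [[1,5],[3,6]] with det -9.
Per unit increase in assembly, x* moves by d = (-0.6667, 0.3333).
The basis stays optimal until chairs reaches 0; allowable increase = 9 hr.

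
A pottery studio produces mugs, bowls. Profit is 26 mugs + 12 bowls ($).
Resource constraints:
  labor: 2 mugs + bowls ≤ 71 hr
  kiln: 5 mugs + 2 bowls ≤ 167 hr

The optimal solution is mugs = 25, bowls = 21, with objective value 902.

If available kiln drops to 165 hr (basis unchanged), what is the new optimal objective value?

898

Both labor and kiln are binding at x*.
Dual feasibility on the basic columns requires 2·y_labor + 5·y_kiln = 26, 1·y_labor + 2·y_kiln = 12.
This yields shadow prices y_labor = 8, y_kiln = 2.
Δz = y_kiln·Δb = 2 × (-2) = -4, so new z* = 902 − 4 = 898.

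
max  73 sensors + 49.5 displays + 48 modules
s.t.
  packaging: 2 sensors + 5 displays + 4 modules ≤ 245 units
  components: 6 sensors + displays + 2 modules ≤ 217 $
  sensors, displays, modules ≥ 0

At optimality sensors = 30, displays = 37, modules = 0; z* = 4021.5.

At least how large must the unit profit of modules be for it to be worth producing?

51

Both packaging and components are binding at x*.
Dual feasibility on the basic columns requires 2·y_packaging + 6·y_components = 73, 5·y_packaging + 1·y_components = 49.5.
Solving: y_packaging = 8, y_components = 9.5.
modules enters the basis when its profit ≥ yᵀa₃ = 8·4 + 9.5·2 = 51.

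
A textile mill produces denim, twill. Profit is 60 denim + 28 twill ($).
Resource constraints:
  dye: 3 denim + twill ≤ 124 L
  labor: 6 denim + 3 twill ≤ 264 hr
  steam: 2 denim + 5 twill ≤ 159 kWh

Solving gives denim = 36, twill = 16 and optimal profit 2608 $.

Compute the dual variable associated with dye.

4

At the optimum: dye uses 124 of 124 (binding); labor uses 264 of 264 (binding); steam uses 152 of 159 (slack = 7).
By complementary slackness, y = 0 for the non-binding constraint.
From A_Bᵀ y = c: 3·y_dye + 6·y_labor = 60; 1·y_dye + 3·y_labor = 28.
Solving: y_dye = 4, y_labor = 8.
Shadow price of dye = 4.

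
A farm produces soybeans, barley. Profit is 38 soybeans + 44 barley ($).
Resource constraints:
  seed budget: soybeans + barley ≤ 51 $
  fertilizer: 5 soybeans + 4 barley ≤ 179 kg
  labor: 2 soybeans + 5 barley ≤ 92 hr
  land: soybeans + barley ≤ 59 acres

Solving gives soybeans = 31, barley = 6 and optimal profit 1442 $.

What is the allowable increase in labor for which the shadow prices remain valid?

Binding constraints: fertilizer, labor. The basis is B = [[5,4],[2,5]] with det 17.
Per unit increase in labor, x* moves by d = (-0.2353, 0.2941).
The basis stays optimal until soybeans reaches 0; allowable increase = 131.75 hr.

131.75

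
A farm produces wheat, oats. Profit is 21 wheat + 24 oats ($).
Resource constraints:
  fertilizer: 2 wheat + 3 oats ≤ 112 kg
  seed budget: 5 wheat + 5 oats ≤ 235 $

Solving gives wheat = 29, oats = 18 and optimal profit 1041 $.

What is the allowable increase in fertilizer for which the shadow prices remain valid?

29

Binding constraints: fertilizer, seed budget. The basis is B = [[2,3],[5,5]] with det -5.
Per unit increase in fertilizer, x* moves by d = (-1, 1).
The basis stays optimal until wheat reaches 0; allowable increase = 29 kg.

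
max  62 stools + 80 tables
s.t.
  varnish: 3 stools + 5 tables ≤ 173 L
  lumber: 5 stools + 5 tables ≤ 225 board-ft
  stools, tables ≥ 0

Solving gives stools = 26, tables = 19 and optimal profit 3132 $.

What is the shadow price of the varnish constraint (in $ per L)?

Both varnish and lumber are binding at x*.
Dual feasibility on the basic columns requires 3·y_varnish + 5·y_lumber = 62, 5·y_varnish + 5·y_lumber = 80.
→ y_varnish = 9 and y_lumber = 7.
Shadow price of varnish = 9.

9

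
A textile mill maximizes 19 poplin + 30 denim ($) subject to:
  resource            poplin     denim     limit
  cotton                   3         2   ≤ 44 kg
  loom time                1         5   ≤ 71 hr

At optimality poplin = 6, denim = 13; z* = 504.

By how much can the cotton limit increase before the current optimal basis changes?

Binding constraints: cotton, loom time. The basis is B = [[3,2],[1,5]] with det 13.
Per unit increase in cotton, x* moves by d = (0.3846, -0.0769).
The basis stays optimal until denim reaches 0; allowable increase = 169 kg.

169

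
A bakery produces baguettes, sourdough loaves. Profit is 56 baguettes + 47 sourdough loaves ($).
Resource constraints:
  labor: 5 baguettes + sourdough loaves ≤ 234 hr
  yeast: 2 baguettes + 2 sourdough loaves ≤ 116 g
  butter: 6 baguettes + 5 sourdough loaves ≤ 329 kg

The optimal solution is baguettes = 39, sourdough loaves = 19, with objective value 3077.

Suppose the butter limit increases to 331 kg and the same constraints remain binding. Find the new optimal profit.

At the optimum: labor uses 214 of 234 (slack = 20); yeast uses 116 of 116 (binding); butter uses 329 of 329 (binding).
Since labor is not tight, its dual is 0.
From A_Bᵀ y = c: 2·y_yeast + 6·y_butter = 56; 2·y_yeast + 5·y_butter = 47.
→ y_yeast = 1 and y_butter = 9.
Δz = y_butter·Δb = 9 × (2) = 18, so new z* = 3077 + 18 = 3095.

3095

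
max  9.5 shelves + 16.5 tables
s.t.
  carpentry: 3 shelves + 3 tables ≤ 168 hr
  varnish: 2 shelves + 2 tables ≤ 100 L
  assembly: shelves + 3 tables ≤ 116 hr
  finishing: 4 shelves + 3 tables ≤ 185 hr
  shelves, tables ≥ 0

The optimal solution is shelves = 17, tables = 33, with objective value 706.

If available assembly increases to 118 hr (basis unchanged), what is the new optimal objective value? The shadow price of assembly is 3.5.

713

Δb = 2, so new z* = 706 + (3.5)·(2) = 706 + 7 = 713.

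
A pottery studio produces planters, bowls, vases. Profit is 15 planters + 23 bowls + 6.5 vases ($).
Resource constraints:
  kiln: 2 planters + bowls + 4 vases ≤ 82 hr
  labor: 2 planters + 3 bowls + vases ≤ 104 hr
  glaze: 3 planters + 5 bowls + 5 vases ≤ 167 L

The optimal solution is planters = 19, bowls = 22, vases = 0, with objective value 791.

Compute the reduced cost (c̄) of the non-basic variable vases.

At the optimum: kiln uses 60 of 82 (slack = 22); labor uses 104 of 104 (binding); glaze uses 167 of 167 (binding).
Since kiln is not tight, its dual is 0.
The binding rows give the dual system: 2·y_labor + 3·y_glaze = 15 and 3·y_labor + 5·y_glaze = 23.
Solving: y_labor = 6, y_glaze = 1.
Reduced cost of vases: c₃ − yᵀa₃ = 6.5 − (6·1 + 1·5) = 6.5 − 11 = -4.5.

-4.5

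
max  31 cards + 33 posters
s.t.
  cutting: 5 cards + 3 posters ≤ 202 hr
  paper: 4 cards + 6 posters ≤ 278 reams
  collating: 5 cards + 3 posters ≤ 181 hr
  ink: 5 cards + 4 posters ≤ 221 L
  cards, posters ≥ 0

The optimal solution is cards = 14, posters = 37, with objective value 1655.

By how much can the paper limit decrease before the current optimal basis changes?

Binding constraints: paper, collating. The basis is B = [[4,6],[5,3]] with det -18.
Per unit decrease in paper, x* moves by d = (0.1667, -0.2778).
The basis stays optimal until posters reaches 0; allowable decrease = 133.2 reams.

133.2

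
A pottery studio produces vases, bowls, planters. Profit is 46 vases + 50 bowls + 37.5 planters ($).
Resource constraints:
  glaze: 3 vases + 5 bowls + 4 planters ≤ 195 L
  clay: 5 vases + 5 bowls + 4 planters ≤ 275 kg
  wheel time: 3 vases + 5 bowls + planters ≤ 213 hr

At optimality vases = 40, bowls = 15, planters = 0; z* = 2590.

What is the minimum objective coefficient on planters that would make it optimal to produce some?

40

At the optimum: glaze uses 195 of 195 (binding); clay uses 275 of 275 (binding); wheel time uses 195 of 213 (slack = 18).
Slack constraints have shadow price 0 (complementary slackness).
The binding rows give the dual system: 3·y_glaze + 5·y_clay = 46 and 5·y_glaze + 5·y_clay = 50.
This yields shadow prices y_glaze = 2, y_clay = 8.
planters enters the basis when its profit ≥ yᵀa₃ = 2·4 + 8·4 = 40.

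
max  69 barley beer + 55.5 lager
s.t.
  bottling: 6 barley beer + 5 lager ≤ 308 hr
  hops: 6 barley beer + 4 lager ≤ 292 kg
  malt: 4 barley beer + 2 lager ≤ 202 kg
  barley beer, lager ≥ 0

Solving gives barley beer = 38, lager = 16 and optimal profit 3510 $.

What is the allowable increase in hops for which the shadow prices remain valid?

Binding constraints: bottling, hops. The basis is B = [[6,5],[6,4]] with det -6.
Per unit increase in hops, x* moves by d = (0.8333, -1).
The basis stays optimal until malt becomes binding; allowable increase = 13.5 kg.

13.5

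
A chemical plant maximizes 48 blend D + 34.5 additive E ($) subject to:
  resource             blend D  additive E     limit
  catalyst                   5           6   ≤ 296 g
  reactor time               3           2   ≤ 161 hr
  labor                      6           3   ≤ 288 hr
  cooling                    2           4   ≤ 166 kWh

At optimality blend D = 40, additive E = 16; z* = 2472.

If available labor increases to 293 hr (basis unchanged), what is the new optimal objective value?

2499.5

Binding: catalyst and labor. Non-binding: reactor time (9 unused), cooling (22 unused).
By complementary slackness, y = 0 for the non-binding constraints.
The binding rows give the dual system: 5·y_catalyst + 6·y_labor = 48 and 6·y_catalyst + 3·y_labor = 34.5.
Solving: y_catalyst = 3, y_labor = 5.5.
Δz = y_labor·Δb = 5.5 × (5) = 27.5, so new z* = 2472 + 27.5 = 2499.5.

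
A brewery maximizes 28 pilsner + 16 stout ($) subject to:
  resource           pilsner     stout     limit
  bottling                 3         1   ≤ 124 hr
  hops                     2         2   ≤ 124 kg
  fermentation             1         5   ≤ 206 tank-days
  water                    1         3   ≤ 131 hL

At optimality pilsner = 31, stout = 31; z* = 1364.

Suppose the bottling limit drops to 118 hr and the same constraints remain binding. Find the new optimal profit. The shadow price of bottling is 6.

Δb = -6, so new z* = 1364 + (6)·(-6) = 1364 − 36 = 1328.

1328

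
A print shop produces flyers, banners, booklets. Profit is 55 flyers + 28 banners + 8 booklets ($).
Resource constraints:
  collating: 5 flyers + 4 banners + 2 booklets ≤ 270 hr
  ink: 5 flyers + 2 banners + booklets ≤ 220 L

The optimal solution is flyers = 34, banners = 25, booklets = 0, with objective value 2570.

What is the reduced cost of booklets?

-6

Both collating and ink are binding at x*.
From A_Bᵀ y = c: 5·y_collating + 5·y_ink = 55; 4·y_collating + 2·y_ink = 28.
Solving: y_collating = 3, y_ink = 8.
Reduced cost of booklets: c₃ − yᵀa₃ = 8 − (3·2 + 8·1) = 8 − 14 = -6.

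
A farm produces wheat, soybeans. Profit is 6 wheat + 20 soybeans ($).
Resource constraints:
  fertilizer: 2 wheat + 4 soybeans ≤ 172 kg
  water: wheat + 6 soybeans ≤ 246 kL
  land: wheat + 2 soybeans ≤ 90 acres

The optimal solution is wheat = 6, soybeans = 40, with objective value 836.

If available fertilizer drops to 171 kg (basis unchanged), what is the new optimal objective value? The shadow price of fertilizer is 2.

834

Δb = -1, so new z* = 836 + (2)·(-1) = 836 − 2 = 834.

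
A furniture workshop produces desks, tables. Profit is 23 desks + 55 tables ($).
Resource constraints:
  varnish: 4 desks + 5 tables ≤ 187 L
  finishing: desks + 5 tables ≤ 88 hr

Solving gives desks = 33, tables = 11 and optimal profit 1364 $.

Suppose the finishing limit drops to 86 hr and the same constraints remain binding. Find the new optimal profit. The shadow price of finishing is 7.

Δb = -2, so new z* = 1364 + (7)·(-2) = 1364 − 14 = 1350.

1350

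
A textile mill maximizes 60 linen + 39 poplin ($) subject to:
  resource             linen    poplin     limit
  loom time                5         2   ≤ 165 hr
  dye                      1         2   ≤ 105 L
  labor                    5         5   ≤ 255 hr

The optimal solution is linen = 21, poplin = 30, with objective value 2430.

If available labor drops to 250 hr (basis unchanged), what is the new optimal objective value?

2405

At the optimum: loom time uses 165 of 165 (binding); dye uses 81 of 105 (slack = 24); labor uses 255 of 255 (binding).
Since dye is not tight, its dual is 0.
The binding rows give the dual system: 5·y_loom time + 5·y_labor = 60 and 2·y_loom time + 5·y_labor = 39.
Solving: y_loom time = 7, y_labor = 5.
Δz = y_labor·Δb = 5 × (-5) = -25, so new z* = 2430 − 25 = 2405.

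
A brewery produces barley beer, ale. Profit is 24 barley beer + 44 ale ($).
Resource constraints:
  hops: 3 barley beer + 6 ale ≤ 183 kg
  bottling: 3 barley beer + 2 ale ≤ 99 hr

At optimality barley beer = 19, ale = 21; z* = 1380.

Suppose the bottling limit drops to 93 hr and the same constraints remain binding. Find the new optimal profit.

At the optimum: hops uses 183 of 183 (binding); bottling uses 99 of 99 (binding).
Dual feasibility on the basic columns requires 3·y_hops + 3·y_bottling = 24, 6·y_hops + 2·y_bottling = 44.
→ y_hops = 7 and y_bottling = 1.
Δz = y_bottling·Δb = 1 × (-6) = -6, so new z* = 1380 − 6 = 1374.

1374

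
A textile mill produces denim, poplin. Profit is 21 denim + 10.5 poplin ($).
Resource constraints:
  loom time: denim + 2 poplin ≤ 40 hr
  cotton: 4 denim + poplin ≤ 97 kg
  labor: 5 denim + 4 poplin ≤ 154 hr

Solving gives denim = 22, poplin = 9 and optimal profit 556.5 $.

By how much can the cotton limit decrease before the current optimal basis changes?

Binding constraints: loom time, cotton. The basis is B = [[1,2],[4,1]] with det -7.
Per unit decrease in cotton, x* moves by d = (-0.2857, 0.1429).
The basis stays optimal until denim reaches 0; allowable decrease = 77 kg.

77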